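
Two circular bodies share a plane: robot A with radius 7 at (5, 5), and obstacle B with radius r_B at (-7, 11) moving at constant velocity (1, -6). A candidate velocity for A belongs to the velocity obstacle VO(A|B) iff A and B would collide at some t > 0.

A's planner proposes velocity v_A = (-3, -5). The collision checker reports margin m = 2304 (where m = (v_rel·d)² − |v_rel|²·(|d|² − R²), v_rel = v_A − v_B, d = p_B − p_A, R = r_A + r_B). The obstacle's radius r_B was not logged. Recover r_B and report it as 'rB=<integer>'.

m = 2304
d = (-12, 6);  v_rel = (-4, 1),  |v_rel|² = 17
v_rel×d = (-4)·(6) − (1)·(-12) = -12
since m = R²·17 − (-12)²:  R² = (144 + 2304) / 17 = 144
R = √144 = 12  ⇒  r_B = 12 − 7 = 5

rB=5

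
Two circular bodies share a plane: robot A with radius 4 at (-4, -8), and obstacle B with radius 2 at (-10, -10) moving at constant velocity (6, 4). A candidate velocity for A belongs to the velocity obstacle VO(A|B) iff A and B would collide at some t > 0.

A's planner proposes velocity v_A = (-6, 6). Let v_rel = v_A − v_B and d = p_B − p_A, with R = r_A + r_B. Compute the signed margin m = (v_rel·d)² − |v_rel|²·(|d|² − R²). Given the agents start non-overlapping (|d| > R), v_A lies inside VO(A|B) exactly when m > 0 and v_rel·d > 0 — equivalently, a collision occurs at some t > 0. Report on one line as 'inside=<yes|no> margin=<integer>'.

d = (-6, -2),  |d|² = 40;  R = 4+2 = 6,  c = 40−6² = 4
v_rel = (-12, 2),  |v_rel|² = 148;  v_rel·d = (-12)·(-6) + (2)·(-2) = 68
148·t² − 136·t + 4 = 0  ⇒  m = 68² − 148·4 = 4032
m = 4032 > 0,  v_rel·d = 68 > 0  ⇒  inside

inside=yes margin=4032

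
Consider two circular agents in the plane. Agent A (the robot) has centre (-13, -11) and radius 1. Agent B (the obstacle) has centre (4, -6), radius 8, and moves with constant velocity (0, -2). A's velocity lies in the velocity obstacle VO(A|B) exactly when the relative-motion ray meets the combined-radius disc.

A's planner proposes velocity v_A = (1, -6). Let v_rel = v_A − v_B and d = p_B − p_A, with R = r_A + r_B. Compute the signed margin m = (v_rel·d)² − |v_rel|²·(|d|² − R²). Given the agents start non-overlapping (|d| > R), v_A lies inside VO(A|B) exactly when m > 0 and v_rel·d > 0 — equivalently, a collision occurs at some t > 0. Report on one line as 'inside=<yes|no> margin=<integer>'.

d = (17, 5),  |d|² = 314;  R = 1+8 = 9,  c = 314−9² = 233
v_rel = (1, -4),  |v_rel|² = 17;  v_rel·d = (1)·(17) + (-4)·(5) = -3
17·t² + 6·t + 233 = 0  ⇒  m = (-3)² − 17·233 = -3952
m = -3952 < 0,  v_rel·d = -3 < 0  ⇒  outside

inside=no margin=-3952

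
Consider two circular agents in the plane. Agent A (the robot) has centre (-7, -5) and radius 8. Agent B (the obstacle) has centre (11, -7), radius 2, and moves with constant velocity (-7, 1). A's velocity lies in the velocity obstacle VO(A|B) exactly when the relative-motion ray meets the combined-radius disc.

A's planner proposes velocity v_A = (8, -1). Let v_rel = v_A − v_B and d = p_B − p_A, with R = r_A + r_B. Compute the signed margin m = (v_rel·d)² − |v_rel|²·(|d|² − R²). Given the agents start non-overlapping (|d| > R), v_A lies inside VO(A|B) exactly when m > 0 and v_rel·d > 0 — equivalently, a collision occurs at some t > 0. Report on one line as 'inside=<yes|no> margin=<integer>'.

d = (18, -2),  |d|² = 328;  R = 8+2 = 10,  c = 328−10² = 228
v_rel = (15, -2),  |v_rel|² = 229;  v_rel·d = (15)·(18) + (-2)·(-2) = 274
229·t² − 548·t + 228 = 0  ⇒  m = 274² − 229·228 = 22864
m = 22864 > 0,  v_rel·d = 274 > 0  ⇒  inside

inside=yes margin=22864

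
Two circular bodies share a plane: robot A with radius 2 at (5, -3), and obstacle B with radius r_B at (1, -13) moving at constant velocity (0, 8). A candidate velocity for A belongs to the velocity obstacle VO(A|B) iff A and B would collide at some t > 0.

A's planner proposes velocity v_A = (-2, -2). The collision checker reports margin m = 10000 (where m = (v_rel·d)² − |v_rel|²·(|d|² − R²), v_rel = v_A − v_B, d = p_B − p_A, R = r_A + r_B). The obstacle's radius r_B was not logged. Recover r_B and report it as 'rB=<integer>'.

m = 10000
d = (-4, -10);  v_rel = (-2, -10),  |v_rel|² = 104
v_rel×d = (-2)·(-10) − (-10)·(-4) = -20
since m = R²·104 − (-20)²:  R² = (400 + 10000) / 104 = 100
R = √100 = 10  ⇒  r_B = 10 − 2 = 8

rB=8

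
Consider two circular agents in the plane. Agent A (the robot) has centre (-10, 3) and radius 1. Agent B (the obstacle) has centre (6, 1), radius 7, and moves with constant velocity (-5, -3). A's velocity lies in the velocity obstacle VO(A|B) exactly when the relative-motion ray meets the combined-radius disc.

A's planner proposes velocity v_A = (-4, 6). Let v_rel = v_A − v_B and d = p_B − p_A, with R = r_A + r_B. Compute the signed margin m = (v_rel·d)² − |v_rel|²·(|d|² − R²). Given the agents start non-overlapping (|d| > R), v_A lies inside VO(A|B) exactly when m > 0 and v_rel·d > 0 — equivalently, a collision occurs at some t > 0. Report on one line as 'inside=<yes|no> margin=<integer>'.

d = (16, -2),  |d|² = 260;  R = 1+7 = 8,  c = 260−8² = 196
v_rel = (1, 9),  |v_rel|² = 82;  v_rel·d = (1)·(16) + (9)·(-2) = -2
82·t² + 4·t + 196 = 0  ⇒  m = (-2)² − 82·196 = -16068
m = -16068 < 0,  v_rel·d = -2 < 0  ⇒  outside

inside=no margin=-16068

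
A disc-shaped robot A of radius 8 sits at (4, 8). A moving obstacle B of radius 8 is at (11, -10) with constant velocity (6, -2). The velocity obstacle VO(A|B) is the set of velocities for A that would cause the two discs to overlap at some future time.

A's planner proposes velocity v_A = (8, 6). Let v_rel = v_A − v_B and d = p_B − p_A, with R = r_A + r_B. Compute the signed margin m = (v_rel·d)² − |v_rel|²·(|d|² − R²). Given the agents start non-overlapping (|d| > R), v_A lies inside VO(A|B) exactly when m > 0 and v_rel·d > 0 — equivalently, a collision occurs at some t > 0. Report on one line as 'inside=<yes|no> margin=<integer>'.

d = (7, -18),  |d|² = 373;  R = 8+8 = 16,  c = 373−16² = 117
v_rel = (2, 8),  |v_rel|² = 68;  v_rel·d = (2)·(7) + (8)·(-18) = -130
68·t² + 260·t + 117 = 0  ⇒  m = (-130)² − 68·117 = 8944
m = 8944 > 0,  v_rel·d = -130 < 0  ⇒  outside

inside=no margin=8944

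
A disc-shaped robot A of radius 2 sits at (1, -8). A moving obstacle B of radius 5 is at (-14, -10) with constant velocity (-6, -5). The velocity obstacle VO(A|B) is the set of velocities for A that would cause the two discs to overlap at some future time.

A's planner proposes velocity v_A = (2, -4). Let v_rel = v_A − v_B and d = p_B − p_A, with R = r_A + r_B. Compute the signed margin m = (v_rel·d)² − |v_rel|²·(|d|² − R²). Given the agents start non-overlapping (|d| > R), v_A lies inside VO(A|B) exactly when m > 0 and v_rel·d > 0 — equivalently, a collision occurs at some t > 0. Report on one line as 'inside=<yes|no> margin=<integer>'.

d = (-15, -2),  |d|² = 229;  R = 2+5 = 7,  c = 229−7² = 180
v_rel = (8, 1),  |v_rel|² = 65;  v_rel·d = (8)·(-15) + (1)·(-2) = -122
65·t² + 244·t + 180 = 0  ⇒  m = (-122)² − 65·180 = 3184
m = 3184 > 0,  v_rel·d = -122 < 0  ⇒  outside

inside=no margin=3184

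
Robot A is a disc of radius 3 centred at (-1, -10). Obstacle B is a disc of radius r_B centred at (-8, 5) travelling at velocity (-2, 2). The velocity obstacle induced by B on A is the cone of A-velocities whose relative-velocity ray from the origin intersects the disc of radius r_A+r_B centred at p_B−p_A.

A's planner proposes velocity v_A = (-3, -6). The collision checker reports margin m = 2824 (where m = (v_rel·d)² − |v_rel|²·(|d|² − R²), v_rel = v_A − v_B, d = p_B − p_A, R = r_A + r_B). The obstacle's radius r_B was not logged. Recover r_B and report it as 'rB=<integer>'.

m = 2824
d = (-7, 15);  v_rel = (-1, -8),  |v_rel|² = 65
v_rel×d = (-1)·(15) − (-8)·(-7) = -71
since m = R²·65 − (-71)²:  R² = (5041 + 2824) / 65 = 121
R = √121 = 11  ⇒  r_B = 11 − 3 = 8

rB=8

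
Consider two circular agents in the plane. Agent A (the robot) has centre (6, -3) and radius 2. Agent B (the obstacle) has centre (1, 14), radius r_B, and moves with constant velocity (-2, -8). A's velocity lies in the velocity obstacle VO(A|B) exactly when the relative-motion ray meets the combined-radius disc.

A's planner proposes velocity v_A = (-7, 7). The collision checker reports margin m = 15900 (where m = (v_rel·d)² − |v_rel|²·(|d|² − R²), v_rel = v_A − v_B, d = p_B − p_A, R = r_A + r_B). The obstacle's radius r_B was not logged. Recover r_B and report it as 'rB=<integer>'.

m = 15900
d = (-5, 17);  v_rel = (-5, 15),  |v_rel|² = 250
v_rel×d = (-5)·(17) − (15)·(-5) = -10
since m = R²·250 − (-10)²:  R² = (100 + 15900) / 250 = 64
R = √64 = 8  ⇒  r_B = 8 − 2 = 6

rB=6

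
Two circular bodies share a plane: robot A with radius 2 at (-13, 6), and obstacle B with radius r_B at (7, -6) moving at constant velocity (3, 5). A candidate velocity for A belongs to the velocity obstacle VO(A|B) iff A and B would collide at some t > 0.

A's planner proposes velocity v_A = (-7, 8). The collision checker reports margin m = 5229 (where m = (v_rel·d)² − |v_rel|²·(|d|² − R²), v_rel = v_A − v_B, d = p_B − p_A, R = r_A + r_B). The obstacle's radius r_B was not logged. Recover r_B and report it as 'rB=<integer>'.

m = 5229
d = (20, -12);  v_rel = (-10, 3),  |v_rel|² = 109
v_rel×d = (-10)·(-12) − (3)·(20) = 60
since m = R²·109 − 60²:  R² = (3600 + 5229) / 109 = 81
R = √81 = 9  ⇒  r_B = 9 − 2 = 7

rB=7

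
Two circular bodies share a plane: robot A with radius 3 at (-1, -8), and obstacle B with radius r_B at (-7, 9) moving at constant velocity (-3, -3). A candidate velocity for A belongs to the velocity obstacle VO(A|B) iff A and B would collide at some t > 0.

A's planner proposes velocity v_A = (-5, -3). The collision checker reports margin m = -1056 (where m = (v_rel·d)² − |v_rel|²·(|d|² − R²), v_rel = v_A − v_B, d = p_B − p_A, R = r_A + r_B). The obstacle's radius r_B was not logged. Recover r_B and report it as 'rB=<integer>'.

m = -1056
d = (-6, 17);  v_rel = (-2, 0),  |v_rel|² = 4
v_rel×d = (-2)·(17) − (0)·(-6) = -34
since m = R²·4 − (-34)²:  R² = (1156 + -1056) / 4 = 25
R = √25 = 5  ⇒  r_B = 5 − 3 = 2

rB=2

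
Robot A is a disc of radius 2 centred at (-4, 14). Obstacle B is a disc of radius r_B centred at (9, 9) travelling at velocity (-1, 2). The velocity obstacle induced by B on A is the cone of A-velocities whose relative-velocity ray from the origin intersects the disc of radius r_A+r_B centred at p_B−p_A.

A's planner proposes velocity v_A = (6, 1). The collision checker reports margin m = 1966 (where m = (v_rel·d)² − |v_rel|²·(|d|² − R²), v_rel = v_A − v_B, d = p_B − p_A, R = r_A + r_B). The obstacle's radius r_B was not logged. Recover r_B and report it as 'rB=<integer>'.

m = 1966
d = (13, -5);  v_rel = (7, -1),  |v_rel|² = 50
v_rel×d = (7)·(-5) − (-1)·(13) = -22
since m = R²·50 − (-22)²:  R² = (484 + 1966) / 50 = 49
R = √49 = 7  ⇒  r_B = 7 − 2 = 5

rB=5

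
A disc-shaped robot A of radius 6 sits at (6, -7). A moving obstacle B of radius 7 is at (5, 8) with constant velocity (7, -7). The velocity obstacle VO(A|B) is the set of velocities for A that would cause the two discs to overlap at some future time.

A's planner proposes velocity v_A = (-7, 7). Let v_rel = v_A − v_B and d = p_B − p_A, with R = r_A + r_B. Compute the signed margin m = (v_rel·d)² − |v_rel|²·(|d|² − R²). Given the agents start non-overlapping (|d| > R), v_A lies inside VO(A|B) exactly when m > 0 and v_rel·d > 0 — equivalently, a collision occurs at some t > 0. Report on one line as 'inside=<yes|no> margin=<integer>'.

d = (-1, 15),  |d|² = 226;  R = 6+7 = 13,  c = 226−13² = 57
v_rel = (-14, 14),  |v_rel|² = 392;  v_rel·d = (-14)·(-1) + (14)·(15) = 224
392·t² − 448·t + 57 = 0  ⇒  m = 224² − 392·57 = 27832
m = 27832 > 0,  v_rel·d = 224 > 0  ⇒  inside

inside=yes margin=27832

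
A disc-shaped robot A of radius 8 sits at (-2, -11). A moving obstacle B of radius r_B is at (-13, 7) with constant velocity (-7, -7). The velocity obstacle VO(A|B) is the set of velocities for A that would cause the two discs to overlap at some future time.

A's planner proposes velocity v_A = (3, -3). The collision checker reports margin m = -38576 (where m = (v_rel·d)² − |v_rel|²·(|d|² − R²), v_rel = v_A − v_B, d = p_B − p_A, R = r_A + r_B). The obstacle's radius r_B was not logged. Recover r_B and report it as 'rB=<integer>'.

m = -38576
d = (-11, 18);  v_rel = (10, 4),  |v_rel|² = 116
v_rel×d = (10)·(18) − (4)·(-11) = 224
since m = R²·116 − 224²:  R² = (50176 + -38576) / 116 = 100
R = √100 = 10  ⇒  r_B = 10 − 8 = 2

rB=2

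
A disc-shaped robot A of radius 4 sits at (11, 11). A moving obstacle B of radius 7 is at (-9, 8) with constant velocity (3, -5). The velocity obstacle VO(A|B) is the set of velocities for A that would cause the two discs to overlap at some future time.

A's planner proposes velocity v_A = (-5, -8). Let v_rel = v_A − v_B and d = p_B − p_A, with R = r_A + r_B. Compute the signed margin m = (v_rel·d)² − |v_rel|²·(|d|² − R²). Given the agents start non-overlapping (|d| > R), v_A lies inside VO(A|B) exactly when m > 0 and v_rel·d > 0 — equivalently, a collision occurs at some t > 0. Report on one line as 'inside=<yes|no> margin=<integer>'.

d = (-20, -3),  |d|² = 409;  R = 4+7 = 11,  c = 409−11² = 288
v_rel = (-8, -3),  |v_rel|² = 73;  v_rel·d = (-8)·(-20) + (-3)·(-3) = 169
73·t² − 338·t + 288 = 0  ⇒  m = 169² − 73·288 = 7537
m = 7537 > 0,  v_rel·d = 169 > 0  ⇒  inside

inside=yes margin=7537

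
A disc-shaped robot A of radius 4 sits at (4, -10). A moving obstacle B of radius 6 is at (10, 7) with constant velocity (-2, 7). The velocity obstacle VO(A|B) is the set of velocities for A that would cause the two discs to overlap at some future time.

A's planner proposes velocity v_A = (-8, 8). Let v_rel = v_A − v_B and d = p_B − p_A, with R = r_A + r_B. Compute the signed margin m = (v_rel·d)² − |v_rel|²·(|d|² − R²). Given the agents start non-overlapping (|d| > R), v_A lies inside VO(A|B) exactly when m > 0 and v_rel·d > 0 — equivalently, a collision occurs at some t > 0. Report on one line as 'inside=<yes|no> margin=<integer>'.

d = (6, 17),  |d|² = 325;  R = 4+6 = 10,  c = 325−10² = 225
v_rel = (-6, 1),  |v_rel|² = 37;  v_rel·d = (-6)·(6) + (1)·(17) = -19
37·t² + 38·t + 225 = 0  ⇒  m = (-19)² − 37·225 = -7964
m = -7964 < 0,  v_rel·d = -19 < 0  ⇒  outside

inside=no margin=-7964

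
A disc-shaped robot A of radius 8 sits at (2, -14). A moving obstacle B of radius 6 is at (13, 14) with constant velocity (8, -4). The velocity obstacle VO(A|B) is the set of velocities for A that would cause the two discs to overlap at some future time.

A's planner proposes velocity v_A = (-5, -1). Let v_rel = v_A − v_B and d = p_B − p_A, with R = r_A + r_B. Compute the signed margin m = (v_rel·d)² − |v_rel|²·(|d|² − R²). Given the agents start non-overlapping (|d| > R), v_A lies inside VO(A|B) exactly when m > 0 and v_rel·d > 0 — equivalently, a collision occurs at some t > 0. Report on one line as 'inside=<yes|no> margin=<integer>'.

d = (11, 28),  |d|² = 905;  R = 8+6 = 14,  c = 905−14² = 709
v_rel = (-13, 3),  |v_rel|² = 178;  v_rel·d = (-13)·(11) + (3)·(28) = -59
178·t² + 118·t + 709 = 0  ⇒  m = (-59)² − 178·709 = -122721
m = -122721 < 0,  v_rel·d = -59 < 0  ⇒  outside

inside=no margin=-122721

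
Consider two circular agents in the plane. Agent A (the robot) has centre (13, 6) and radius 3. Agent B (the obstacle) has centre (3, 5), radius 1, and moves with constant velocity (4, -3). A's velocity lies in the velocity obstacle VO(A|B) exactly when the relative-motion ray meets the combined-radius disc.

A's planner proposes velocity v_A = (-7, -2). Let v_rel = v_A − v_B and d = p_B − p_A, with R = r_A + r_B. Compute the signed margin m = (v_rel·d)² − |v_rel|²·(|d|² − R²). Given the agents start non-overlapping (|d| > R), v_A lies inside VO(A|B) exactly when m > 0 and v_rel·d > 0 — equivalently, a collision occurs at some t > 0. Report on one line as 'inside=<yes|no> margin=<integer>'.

d = (-10, -1),  |d|² = 101;  R = 3+1 = 4,  c = 101−4² = 85
v_rel = (-11, 1),  |v_rel|² = 122;  v_rel·d = (-11)·(-10) + (1)·(-1) = 109
122·t² − 218·t + 85 = 0  ⇒  m = 109² − 122·85 = 1511
m = 1511 > 0,  v_rel·d = 109 > 0  ⇒  inside

inside=yes margin=1511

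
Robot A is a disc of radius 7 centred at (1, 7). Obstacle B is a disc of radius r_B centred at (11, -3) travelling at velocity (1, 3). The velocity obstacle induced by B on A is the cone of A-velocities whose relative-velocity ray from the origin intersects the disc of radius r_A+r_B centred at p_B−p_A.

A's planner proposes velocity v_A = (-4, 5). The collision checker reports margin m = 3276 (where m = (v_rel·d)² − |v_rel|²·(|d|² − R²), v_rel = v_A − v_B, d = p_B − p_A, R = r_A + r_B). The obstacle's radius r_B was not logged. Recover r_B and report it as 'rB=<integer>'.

m = 3276
d = (10, -10);  v_rel = (-5, 2),  |v_rel|² = 29
v_rel×d = (-5)·(-10) − (2)·(10) = 30
since m = R²·29 − 30²:  R² = (900 + 3276) / 29 = 144
R = √144 = 12  ⇒  r_B = 12 − 7 = 5

rB=5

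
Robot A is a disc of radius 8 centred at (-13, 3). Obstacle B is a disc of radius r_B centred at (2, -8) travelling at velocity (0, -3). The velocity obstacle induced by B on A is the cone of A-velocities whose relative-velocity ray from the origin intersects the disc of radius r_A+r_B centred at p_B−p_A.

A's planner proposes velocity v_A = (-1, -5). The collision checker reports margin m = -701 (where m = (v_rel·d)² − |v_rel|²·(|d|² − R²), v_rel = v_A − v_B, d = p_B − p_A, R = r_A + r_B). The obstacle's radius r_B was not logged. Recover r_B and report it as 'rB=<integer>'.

m = -701
d = (15, -11);  v_rel = (-1, -2),  |v_rel|² = 5
v_rel×d = (-1)·(-11) − (-2)·(15) = 41
since m = R²·5 − 41²:  R² = (1681 + -701) / 5 = 196
R = √196 = 14  ⇒  r_B = 14 − 8 = 6

rB=6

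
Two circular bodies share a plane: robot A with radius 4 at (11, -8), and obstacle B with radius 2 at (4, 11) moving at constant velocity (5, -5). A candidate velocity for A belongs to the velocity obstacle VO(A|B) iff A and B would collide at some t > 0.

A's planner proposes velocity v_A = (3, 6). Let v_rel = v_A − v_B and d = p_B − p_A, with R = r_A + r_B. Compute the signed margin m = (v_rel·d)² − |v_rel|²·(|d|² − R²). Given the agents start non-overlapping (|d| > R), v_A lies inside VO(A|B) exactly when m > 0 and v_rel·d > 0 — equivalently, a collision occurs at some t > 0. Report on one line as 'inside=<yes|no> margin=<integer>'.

d = (-7, 19),  |d|² = 410;  R = 4+2 = 6,  c = 410−6² = 374
v_rel = (-2, 11),  |v_rel|² = 125;  v_rel·d = (-2)·(-7) + (11)·(19) = 223
125·t² − 446·t + 374 = 0  ⇒  m = 223² − 125·374 = 2979
m = 2979 > 0,  v_rel·d = 223 > 0  ⇒  inside

inside=yes margin=2979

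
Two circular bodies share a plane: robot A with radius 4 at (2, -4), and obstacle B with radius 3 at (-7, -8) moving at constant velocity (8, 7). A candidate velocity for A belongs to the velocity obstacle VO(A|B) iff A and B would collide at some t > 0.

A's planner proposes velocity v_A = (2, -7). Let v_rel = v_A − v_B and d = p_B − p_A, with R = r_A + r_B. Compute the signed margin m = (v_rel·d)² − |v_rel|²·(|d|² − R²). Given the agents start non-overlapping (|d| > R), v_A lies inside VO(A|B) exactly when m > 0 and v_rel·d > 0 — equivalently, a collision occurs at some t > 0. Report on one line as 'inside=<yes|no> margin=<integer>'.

d = (-9, -4),  |d|² = 97;  R = 4+3 = 7,  c = 97−7² = 48
v_rel = (-6, -14),  |v_rel|² = 232;  v_rel·d = (-6)·(-9) + (-14)·(-4) = 110
232·t² − 220·t + 48 = 0  ⇒  m = 110² − 232·48 = 964
m = 964 > 0,  v_rel·d = 110 > 0  ⇒  inside

inside=yes margin=964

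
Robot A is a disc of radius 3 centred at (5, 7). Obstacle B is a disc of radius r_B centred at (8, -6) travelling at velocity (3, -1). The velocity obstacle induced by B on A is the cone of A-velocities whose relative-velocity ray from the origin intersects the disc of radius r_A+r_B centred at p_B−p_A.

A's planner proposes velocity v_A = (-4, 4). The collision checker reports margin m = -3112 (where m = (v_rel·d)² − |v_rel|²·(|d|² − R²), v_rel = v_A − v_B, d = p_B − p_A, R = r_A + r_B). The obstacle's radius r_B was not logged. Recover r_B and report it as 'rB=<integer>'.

m = -3112
d = (3, -13);  v_rel = (-7, 5),  |v_rel|² = 74
v_rel×d = (-7)·(-13) − (5)·(3) = 76
since m = R²·74 − 76²:  R² = (5776 + -3112) / 74 = 36
R = √36 = 6  ⇒  r_B = 6 − 3 = 3

rB=3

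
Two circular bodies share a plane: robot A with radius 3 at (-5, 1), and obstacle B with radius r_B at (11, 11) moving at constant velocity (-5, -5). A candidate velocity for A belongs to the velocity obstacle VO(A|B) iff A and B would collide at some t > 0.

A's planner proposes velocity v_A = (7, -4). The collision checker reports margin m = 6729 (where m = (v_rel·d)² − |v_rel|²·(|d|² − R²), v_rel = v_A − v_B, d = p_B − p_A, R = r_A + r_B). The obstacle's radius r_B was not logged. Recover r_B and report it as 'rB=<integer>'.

m = 6729
d = (16, 10);  v_rel = (12, 1),  |v_rel|² = 145
v_rel×d = (12)·(10) − (1)·(16) = 104
since m = R²·145 − 104²:  R² = (10816 + 6729) / 145 = 121
R = √121 = 11  ⇒  r_B = 11 − 3 = 8

rB=8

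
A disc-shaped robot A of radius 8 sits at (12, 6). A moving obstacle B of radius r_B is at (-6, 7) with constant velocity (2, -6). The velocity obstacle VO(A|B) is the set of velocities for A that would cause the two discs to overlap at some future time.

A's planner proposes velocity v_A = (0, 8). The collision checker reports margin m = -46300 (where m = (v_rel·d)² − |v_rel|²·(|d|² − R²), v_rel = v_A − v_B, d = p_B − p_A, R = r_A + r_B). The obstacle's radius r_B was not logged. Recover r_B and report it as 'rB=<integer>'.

m = -46300
d = (-18, 1);  v_rel = (-2, 14),  |v_rel|² = 200
v_rel×d = (-2)·(1) − (14)·(-18) = 250
since m = R²·200 − 250²:  R² = (62500 + -46300) / 200 = 81
R = √81 = 9  ⇒  r_B = 9 − 8 = 1

rB=1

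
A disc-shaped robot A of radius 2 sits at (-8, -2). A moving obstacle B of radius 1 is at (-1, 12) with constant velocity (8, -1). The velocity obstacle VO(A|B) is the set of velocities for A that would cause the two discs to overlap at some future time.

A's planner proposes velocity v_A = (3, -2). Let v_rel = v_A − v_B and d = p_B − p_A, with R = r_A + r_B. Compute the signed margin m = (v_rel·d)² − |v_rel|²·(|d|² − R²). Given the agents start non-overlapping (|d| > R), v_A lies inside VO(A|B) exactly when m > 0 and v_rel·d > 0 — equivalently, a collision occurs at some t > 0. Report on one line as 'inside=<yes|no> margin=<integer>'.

d = (7, 14),  |d|² = 245;  R = 2+1 = 3,  c = 245−3² = 236
v_rel = (-5, -1),  |v_rel|² = 26;  v_rel·d = (-5)·(7) + (-1)·(14) = -49
26·t² + 98·t + 236 = 0  ⇒  m = (-49)² − 26·236 = -3735
m = -3735 < 0,  v_rel·d = -49 < 0  ⇒  outside

inside=no margin=-3735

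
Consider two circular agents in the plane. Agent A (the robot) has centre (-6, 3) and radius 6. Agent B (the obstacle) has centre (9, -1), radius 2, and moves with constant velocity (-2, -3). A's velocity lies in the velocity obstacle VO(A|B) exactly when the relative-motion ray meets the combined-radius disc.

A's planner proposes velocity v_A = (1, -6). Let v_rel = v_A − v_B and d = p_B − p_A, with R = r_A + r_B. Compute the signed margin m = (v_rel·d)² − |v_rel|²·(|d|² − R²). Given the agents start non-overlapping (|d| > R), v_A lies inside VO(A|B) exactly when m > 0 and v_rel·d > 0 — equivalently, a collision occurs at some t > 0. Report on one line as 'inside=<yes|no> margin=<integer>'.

d = (15, -4),  |d|² = 241;  R = 6+2 = 8,  c = 241−8² = 177
v_rel = (3, -3),  |v_rel|² = 18;  v_rel·d = (3)·(15) + (-3)·(-4) = 57
18·t² − 114·t + 177 = 0  ⇒  m = 57² − 18·177 = 63
m = 63 > 0,  v_rel·d = 57 > 0  ⇒  inside

inside=yes margin=63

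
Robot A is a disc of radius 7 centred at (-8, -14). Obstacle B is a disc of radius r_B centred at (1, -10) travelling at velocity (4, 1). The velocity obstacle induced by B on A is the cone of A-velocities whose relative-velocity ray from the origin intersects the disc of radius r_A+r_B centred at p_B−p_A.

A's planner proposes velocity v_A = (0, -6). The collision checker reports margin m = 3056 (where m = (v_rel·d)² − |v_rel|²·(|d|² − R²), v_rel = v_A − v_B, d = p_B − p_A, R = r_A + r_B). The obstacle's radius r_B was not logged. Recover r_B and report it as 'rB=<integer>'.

m = 3056
d = (9, 4);  v_rel = (-4, -7),  |v_rel|² = 65
v_rel×d = (-4)·(4) − (-7)·(9) = 47
since m = R²·65 − 47²:  R² = (2209 + 3056) / 65 = 81
R = √81 = 9  ⇒  r_B = 9 − 7 = 2

rB=2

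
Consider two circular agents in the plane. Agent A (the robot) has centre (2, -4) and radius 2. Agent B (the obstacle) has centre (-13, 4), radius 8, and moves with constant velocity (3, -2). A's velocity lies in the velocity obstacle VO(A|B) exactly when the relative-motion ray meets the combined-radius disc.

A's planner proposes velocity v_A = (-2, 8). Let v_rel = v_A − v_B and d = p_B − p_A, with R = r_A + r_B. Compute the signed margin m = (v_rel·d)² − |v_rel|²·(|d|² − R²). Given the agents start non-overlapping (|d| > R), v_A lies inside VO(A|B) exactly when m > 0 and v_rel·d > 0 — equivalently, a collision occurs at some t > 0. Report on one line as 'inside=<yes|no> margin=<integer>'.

d = (-15, 8),  |d|² = 289;  R = 2+8 = 10,  c = 289−10² = 189
v_rel = (-5, 10),  |v_rel|² = 125;  v_rel·d = (-5)·(-15) + (10)·(8) = 155
125·t² − 310·t + 189 = 0  ⇒  m = 155² − 125·189 = 400
m = 400 > 0,  v_rel·d = 155 > 0  ⇒  inside

inside=yes margin=400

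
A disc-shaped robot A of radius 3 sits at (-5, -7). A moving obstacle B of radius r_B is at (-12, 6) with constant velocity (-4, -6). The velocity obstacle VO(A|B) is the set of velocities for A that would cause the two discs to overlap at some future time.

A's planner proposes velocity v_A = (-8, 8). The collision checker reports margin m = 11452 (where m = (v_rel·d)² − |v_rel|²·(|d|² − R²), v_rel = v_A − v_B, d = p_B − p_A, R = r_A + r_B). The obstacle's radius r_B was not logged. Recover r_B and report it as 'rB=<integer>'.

m = 11452
d = (-7, 13);  v_rel = (-4, 14),  |v_rel|² = 212
v_rel×d = (-4)·(13) − (14)·(-7) = 46
since m = R²·212 − 46²:  R² = (2116 + 11452) / 212 = 64
R = √64 = 8  ⇒  r_B = 8 − 3 = 5

rB=5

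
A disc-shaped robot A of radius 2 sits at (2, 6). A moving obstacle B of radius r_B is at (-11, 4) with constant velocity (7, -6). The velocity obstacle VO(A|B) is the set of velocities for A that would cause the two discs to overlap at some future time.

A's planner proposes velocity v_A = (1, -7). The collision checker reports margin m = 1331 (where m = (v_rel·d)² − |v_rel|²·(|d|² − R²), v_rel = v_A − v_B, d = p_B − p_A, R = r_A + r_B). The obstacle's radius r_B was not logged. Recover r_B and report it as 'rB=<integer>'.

m = 1331
d = (-13, -2);  v_rel = (-6, -1),  |v_rel|² = 37
v_rel×d = (-6)·(-2) − (-1)·(-13) = -1
since m = R²·37 − (-1)²:  R² = (1 + 1331) / 37 = 36
R = √36 = 6  ⇒  r_B = 6 − 2 = 4

rB=4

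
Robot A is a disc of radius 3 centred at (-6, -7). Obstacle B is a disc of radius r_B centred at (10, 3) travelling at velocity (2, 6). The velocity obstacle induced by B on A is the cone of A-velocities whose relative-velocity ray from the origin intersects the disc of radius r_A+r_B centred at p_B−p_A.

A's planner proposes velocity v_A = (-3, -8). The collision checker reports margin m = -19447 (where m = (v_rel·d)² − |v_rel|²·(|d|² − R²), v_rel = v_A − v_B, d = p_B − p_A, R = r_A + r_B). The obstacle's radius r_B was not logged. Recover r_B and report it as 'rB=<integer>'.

m = -19447
d = (16, 10);  v_rel = (-5, -14),  |v_rel|² = 221
v_rel×d = (-5)·(10) − (-14)·(16) = 174
since m = R²·221 − 174²:  R² = (30276 + -19447) / 221 = 49
R = √49 = 7  ⇒  r_B = 7 − 3 = 4

rB=4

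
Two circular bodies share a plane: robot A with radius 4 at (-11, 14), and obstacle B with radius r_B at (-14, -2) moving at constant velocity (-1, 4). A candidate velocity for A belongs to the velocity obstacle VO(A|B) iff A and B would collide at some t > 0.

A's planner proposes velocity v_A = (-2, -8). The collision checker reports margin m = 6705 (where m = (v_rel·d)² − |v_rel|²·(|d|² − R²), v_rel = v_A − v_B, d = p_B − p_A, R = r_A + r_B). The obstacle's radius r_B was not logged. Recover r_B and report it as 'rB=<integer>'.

m = 6705
d = (-3, -16);  v_rel = (-1, -12),  |v_rel|² = 145
v_rel×d = (-1)·(-16) − (-12)·(-3) = -20
since m = R²·145 − (-20)²:  R² = (400 + 6705) / 145 = 49
R = √49 = 7  ⇒  r_B = 7 − 4 = 3

rB=3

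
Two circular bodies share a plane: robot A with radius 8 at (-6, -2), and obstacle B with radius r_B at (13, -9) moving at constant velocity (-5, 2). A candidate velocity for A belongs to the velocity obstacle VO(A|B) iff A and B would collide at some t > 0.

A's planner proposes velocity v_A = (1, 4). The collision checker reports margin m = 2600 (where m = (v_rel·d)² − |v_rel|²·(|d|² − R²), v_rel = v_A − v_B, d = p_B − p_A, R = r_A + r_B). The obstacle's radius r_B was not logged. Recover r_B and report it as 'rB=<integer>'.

m = 2600
d = (19, -7);  v_rel = (6, 2),  |v_rel|² = 40
v_rel×d = (6)·(-7) − (2)·(19) = -80
since m = R²·40 − (-80)²:  R² = (6400 + 2600) / 40 = 225
R = √225 = 15  ⇒  r_B = 15 − 8 = 7

rB=7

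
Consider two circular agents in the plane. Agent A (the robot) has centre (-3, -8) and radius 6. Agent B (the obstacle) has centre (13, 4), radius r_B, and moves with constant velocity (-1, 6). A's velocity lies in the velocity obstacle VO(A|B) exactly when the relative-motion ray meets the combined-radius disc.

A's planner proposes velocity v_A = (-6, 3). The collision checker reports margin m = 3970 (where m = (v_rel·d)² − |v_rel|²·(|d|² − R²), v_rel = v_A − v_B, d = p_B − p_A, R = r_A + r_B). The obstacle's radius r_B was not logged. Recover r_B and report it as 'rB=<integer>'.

m = 3970
d = (16, 12);  v_rel = (-5, -3),  |v_rel|² = 34
v_rel×d = (-5)·(12) − (-3)·(16) = -12
since m = R²·34 − (-12)²:  R² = (144 + 3970) / 34 = 121
R = √121 = 11  ⇒  r_B = 11 − 6 = 5

rB=5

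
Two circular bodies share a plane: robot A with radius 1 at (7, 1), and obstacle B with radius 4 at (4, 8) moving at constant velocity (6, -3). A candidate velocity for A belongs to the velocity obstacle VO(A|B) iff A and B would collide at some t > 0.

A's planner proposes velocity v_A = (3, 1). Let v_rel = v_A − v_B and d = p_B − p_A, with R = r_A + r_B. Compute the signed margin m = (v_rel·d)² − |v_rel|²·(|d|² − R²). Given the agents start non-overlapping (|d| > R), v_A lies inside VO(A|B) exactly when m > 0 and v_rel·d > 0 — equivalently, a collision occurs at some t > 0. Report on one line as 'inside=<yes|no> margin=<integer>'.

d = (-3, 7),  |d|² = 58;  R = 1+4 = 5,  c = 58−5² = 33
v_rel = (-3, 4),  |v_rel|² = 25;  v_rel·d = (-3)·(-3) + (4)·(7) = 37
25·t² − 74·t + 33 = 0  ⇒  m = 37² − 25·33 = 544
m = 544 > 0,  v_rel·d = 37 > 0  ⇒  inside

inside=yes margin=544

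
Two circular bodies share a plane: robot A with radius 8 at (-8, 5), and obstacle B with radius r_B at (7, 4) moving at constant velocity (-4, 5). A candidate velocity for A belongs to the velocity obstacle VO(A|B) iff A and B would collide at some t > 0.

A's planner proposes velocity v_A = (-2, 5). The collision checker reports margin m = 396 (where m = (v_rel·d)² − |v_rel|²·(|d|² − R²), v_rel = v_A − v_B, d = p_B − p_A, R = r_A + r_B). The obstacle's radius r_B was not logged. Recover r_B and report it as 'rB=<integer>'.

m = 396
d = (15, -1);  v_rel = (2, 0),  |v_rel|² = 4
v_rel×d = (2)·(-1) − (0)·(15) = -2
since m = R²·4 − (-2)²:  R² = (4 + 396) / 4 = 100
R = √100 = 10  ⇒  r_B = 10 − 8 = 2

rB=2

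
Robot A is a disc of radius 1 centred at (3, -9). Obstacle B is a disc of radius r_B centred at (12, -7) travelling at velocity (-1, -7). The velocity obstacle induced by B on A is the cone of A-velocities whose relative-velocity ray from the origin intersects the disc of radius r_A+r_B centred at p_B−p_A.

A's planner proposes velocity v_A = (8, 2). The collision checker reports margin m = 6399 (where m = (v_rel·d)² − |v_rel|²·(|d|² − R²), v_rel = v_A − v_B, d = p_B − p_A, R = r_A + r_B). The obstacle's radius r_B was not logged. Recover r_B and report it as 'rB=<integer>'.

m = 6399
d = (9, 2);  v_rel = (9, 9),  |v_rel|² = 162
v_rel×d = (9)·(2) − (9)·(9) = -63
since m = R²·162 − (-63)²:  R² = (3969 + 6399) / 162 = 64
R = √64 = 8  ⇒  r_B = 8 − 1 = 7

rB=7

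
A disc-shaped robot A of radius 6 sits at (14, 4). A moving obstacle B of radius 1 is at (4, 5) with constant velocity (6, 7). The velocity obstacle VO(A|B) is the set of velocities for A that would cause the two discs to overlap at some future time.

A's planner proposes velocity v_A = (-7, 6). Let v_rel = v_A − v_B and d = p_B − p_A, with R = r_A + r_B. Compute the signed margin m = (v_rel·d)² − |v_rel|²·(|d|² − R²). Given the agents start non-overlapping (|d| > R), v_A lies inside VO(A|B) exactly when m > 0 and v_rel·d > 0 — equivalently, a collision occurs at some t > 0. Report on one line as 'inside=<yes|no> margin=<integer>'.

d = (-10, 1),  |d|² = 101;  R = 6+1 = 7,  c = 101−7² = 52
v_rel = (-13, -1),  |v_rel|² = 170;  v_rel·d = (-13)·(-10) + (-1)·(1) = 129
170·t² − 258·t + 52 = 0  ⇒  m = 129² − 170·52 = 7801
m = 7801 > 0,  v_rel·d = 129 > 0  ⇒  inside

inside=yes margin=7801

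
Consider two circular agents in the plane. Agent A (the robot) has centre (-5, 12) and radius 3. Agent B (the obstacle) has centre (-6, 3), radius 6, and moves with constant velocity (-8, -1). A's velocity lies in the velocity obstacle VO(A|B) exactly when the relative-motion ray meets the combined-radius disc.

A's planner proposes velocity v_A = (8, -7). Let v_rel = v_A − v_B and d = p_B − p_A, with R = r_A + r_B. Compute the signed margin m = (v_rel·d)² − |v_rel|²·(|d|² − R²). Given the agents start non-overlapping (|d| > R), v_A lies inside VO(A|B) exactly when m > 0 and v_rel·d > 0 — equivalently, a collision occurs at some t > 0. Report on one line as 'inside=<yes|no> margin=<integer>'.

d = (-1, -9),  |d|² = 82;  R = 3+6 = 9,  c = 82−9² = 1
v_rel = (16, -6),  |v_rel|² = 292;  v_rel·d = (16)·(-1) + (-6)·(-9) = 38
292·t² − 76·t + 1 = 0  ⇒  m = 38² − 292·1 = 1152
m = 1152 > 0,  v_rel·d = 38 > 0  ⇒  inside

inside=yes margin=1152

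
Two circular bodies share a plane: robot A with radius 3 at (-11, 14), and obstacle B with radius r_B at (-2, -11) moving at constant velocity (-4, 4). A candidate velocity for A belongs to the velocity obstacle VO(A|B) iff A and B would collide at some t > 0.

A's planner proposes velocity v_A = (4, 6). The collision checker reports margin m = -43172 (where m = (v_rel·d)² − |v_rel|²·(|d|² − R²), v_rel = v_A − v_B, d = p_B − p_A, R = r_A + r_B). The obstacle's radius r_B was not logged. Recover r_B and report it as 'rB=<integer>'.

m = -43172
d = (9, -25);  v_rel = (8, 2),  |v_rel|² = 68
v_rel×d = (8)·(-25) − (2)·(9) = -218
since m = R²·68 − (-218)²:  R² = (47524 + -43172) / 68 = 64
R = √64 = 8  ⇒  r_B = 8 − 3 = 5

rB=5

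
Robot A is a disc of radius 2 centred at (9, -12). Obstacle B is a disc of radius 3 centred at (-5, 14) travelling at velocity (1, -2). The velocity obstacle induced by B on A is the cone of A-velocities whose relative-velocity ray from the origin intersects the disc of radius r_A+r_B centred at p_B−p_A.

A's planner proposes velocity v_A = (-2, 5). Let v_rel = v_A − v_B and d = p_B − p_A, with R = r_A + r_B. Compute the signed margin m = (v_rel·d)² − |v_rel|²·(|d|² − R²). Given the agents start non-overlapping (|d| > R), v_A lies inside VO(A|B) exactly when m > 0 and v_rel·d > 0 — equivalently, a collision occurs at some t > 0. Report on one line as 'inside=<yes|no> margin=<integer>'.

d = (-14, 26),  |d|² = 872;  R = 2+3 = 5,  c = 872−5² = 847
v_rel = (-3, 7),  |v_rel|² = 58;  v_rel·d = (-3)·(-14) + (7)·(26) = 224
58·t² − 448·t + 847 = 0  ⇒  m = 224² − 58·847 = 1050
m = 1050 > 0,  v_rel·d = 224 > 0  ⇒  inside

inside=yes margin=1050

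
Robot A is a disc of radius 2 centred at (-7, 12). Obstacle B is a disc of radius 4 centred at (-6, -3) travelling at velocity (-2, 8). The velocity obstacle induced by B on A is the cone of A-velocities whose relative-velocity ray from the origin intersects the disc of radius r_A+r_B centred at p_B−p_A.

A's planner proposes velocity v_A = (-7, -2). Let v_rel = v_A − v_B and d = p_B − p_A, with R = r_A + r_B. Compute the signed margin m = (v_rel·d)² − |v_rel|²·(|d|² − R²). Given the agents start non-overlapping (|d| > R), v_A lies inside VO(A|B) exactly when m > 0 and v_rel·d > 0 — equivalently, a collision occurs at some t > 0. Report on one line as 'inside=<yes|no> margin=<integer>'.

d = (1, -15),  |d|² = 226;  R = 2+4 = 6,  c = 226−6² = 190
v_rel = (-5, -10),  |v_rel|² = 125;  v_rel·d = (-5)·(1) + (-10)·(-15) = 145
125·t² − 290·t + 190 = 0  ⇒  m = 145² − 125·190 = -2725
m = -2725 < 0,  v_rel·d = 145 > 0  ⇒  outside

inside=no margin=-2725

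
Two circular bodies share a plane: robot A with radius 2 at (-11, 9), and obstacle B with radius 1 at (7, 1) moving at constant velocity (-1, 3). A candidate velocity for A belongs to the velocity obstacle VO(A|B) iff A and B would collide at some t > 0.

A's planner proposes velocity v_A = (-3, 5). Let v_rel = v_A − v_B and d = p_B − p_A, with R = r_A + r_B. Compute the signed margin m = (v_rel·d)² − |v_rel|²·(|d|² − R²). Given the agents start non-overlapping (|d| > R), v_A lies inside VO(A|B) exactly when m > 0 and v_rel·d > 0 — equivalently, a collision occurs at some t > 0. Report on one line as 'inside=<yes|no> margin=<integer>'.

d = (18, -8),  |d|² = 388;  R = 2+1 = 3,  c = 388−3² = 379
v_rel = (-2, 2),  |v_rel|² = 8;  v_rel·d = (-2)·(18) + (2)·(-8) = -52
8·t² + 104·t + 379 = 0  ⇒  m = (-52)² − 8·379 = -328
m = -328 < 0,  v_rel·d = -52 < 0  ⇒  outside

inside=no margin=-328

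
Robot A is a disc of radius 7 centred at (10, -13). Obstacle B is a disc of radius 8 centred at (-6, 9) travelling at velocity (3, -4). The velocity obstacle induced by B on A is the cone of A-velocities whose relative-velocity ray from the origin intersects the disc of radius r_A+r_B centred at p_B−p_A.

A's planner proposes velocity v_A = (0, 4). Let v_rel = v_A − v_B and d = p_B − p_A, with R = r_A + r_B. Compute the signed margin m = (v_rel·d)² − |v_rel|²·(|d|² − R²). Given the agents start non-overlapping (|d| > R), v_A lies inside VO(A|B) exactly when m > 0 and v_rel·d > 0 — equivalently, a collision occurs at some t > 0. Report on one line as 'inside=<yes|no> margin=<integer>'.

d = (-16, 22),  |d|² = 740;  R = 7+8 = 15,  c = 740−15² = 515
v_rel = (-3, 8),  |v_rel|² = 73;  v_rel·d = (-3)·(-16) + (8)·(22) = 224
73·t² − 448·t + 515 = 0  ⇒  m = 224² − 73·515 = 12581
m = 12581 > 0,  v_rel·d = 224 > 0  ⇒  inside

inside=yes margin=12581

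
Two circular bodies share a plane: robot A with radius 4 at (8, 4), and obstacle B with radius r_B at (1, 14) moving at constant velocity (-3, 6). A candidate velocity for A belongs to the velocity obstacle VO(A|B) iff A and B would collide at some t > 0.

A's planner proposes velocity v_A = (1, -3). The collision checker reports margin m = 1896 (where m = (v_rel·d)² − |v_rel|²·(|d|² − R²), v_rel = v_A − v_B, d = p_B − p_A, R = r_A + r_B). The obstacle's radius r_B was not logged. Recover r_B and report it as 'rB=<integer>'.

m = 1896
d = (-7, 10);  v_rel = (4, -9),  |v_rel|² = 97
v_rel×d = (4)·(10) − (-9)·(-7) = -23
since m = R²·97 − (-23)²:  R² = (529 + 1896) / 97 = 25
R = √25 = 5  ⇒  r_B = 5 − 4 = 1

rB=1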